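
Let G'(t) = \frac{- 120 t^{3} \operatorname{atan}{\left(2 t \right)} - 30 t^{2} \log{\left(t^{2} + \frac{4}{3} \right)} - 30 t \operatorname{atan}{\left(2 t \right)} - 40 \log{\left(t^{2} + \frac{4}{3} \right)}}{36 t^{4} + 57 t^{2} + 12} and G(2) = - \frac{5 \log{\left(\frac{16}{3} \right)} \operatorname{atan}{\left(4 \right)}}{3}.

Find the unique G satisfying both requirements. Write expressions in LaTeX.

G(t) = - \frac{5 \log{\left(t^{2} + \frac{4}{3} \right)} \operatorname{atan}{\left(2 t \right)}}{3}

Recognize the product-rule pattern: G'(t) = u'v + uv' with u = - \frac{5 \operatorname{atan}{\left(2 t \right)}}{3}, v = \log{\left(t^{2} + \frac{4}{3} \right)}, so integration by parts undoes it.
A general antiderivative is - \frac{5 \log{\left(t^{2} + \frac{4}{3} \right)} \operatorname{atan}{\left(2 t \right)}}{3} + C.
The condition gives C = - \frac{5 \log{\left(\frac{16}{3} \right)} \operatorname{atan}{\left(4 \right)}}{3} - (- \frac{5 \log{\left(\frac{16}{3} \right)} \operatorname{atan}{\left(4 \right)}}{3}) = 0.
So G(t) = - \frac{5 \log{\left(t^{2} + \frac{4}{3} \right)} \operatorname{atan}{\left(2 t \right)}}{3}.
Check: d/dt[- \frac{5 \log{\left(t^{2} + \frac{4}{3} \right)} \operatorname{atan}{\left(2 t \right)}}{3}] = \frac{- 120 t^{3} \operatorname{atan}{\left(2 t \right)} - 30 t^{2} \log{\left(t^{2} + \frac{4}{3} \right)} - 30 t \operatorname{atan}{\left(2 t \right)} - 40 \log{\left(t^{2} + \frac{4}{3} \right)}}{36 t^{4} + 57 t^{2} + 12} = G'(t).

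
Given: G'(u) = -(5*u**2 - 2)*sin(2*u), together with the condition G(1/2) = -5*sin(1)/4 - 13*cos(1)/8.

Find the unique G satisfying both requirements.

The proposed G(u) is checked by its d/du: the result must match the given G'(u).
A general antiderivative is 5*u**2*cos(2*u)/2 - 5*u*sin(2*u)/2 - 9*cos(2*u)/4 + C.
The condition gives C = -5*sin(1)/4 - 13*cos(1)/8 - (-5*sin(1)/4 - 13*cos(1)/8) = 0.
So G(u) = 5*u**2*cos(2*u)/2 - 5*u*sin(2*u)/2 - 9*cos(2*u)/4.
Check: d/du[5*u**2*cos(2*u)/2 - 5*u*sin(2*u)/2 - 9*cos(2*u)/4] = -5*u**2*sin(2*u) + 2*sin(2*u), which equals G'(u).

G(u) = 5*u**2*cos(2*u)/2 - 5*u*sin(2*u)/2 - 9*cos(2*u)/4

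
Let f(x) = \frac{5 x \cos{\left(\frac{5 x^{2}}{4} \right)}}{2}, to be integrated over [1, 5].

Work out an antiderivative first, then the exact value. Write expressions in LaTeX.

Antiderivative: F(x) = \sin{\left(\frac{5 x^{2}}{4} \right)}; value = - \sin{\left(\frac{5}{4} \right)} + \sin{\left(\frac{125}{4} \right)}

The substitution u = \frac{5 x^{2}}{4} works: f is exactly (dF/du)*(du/dx) for that inner function.
F(x) = \sin{\left(\frac{5 x^{2}}{4} \right)} is an antiderivative of f.
Check: d/dx[\sin{\left(\frac{5 x^{2}}{4} \right)}] = \frac{5 x \cos{\left(\frac{5 x^{2}}{4} \right)}}{2} = f(x).
F(5) = \sin{\left(\frac{125}{4} \right)}; F(1) = \sin{\left(\frac{5}{4} \right)}.
Integral = F(5) - F(1) = - \sin{\left(\frac{5}{4} \right)} + \sin{\left(\frac{125}{4} \right)}.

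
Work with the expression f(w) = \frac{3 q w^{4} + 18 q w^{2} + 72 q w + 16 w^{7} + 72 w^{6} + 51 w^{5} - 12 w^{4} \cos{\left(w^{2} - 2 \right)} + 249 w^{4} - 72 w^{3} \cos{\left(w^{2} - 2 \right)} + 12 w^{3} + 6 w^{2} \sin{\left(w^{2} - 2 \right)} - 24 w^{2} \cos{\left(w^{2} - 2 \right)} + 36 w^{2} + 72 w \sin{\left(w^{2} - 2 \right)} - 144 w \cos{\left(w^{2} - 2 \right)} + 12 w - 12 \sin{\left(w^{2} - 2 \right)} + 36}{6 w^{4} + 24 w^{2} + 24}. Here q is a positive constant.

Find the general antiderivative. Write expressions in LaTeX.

F(w) = \frac{\left(w + 6\right) \left(6 q w^{2} + 8 w^{5} + 3 w^{3} + 6 w - 12 \sin{\left(w^{2} - 2 \right)}\right)}{12 \left(w^{2} + 2\right)} + C

Since d/dw undoes antidifferentiation here, F'(w) = f(w) is required of F(w).
Check: d/dw[\frac{\left(w + 6\right) \left(6 q w^{2} + 8 w^{5} + 3 w^{3} + 6 w - 12 \sin{\left(w^{2} - 2 \right)}\right)}{12 \left(w^{2} + 2\right)}] = \frac{3 q w^{4} + 18 q w^{2} + 72 q w + 16 w^{7} + 72 w^{6} + 51 w^{5} - 12 w^{4} \cos{\left(w^{2} - 2 \right)} + 249 w^{4} - 72 w^{3} \cos{\left(w^{2} - 2 \right)} + 12 w^{3} + 6 w^{2} \sin{\left(w^{2} - 2 \right)} - 24 w^{2} \cos{\left(w^{2} - 2 \right)} + 36 w^{2} + 72 w \sin{\left(w^{2} - 2 \right)} - 144 w \cos{\left(w^{2} - 2 \right)} + 12 w - 12 \sin{\left(w^{2} - 2 \right)} + 36}{6 w^{4} + 24 w^{2} + 24} = f(w).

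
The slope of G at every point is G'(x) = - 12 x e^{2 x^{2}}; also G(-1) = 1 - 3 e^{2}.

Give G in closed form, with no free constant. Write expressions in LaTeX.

G(x) = 1 - 3 e^{2 x^{2}}

The substitution u = 2 x^{2} works: G'(x) is exactly (dG/du)*(du/dx) for that inner function.
A general antiderivative is - 3 e^{2 x^{2}} + C.
The condition gives C = 1 - 3 e^{2} - (- 3 e^{2}) = 1.
So G(x) = 1 - 3 e^{2 x^{2}}.
Check: d/dx[1 - 3 e^{2 x^{2}}] = - 12 x e^{2 x^{2}} = G'(x).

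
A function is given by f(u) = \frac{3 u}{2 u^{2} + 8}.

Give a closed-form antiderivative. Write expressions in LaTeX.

f matches the chain-rule pattern g'(h)*h' with inner function h(u) = \frac{u^{2}}{2} + 2; substituting w = h(u) collapses the integral.
Check: d/du[\frac{3 \log{\left(\frac{u^{2}}{2} + 2 \right)}}{4}] = \frac{3 u}{2 u^{2} + 8} = f(u).

An antiderivative is F(u) = \frac{3 \log{\left(\frac{u^{2}}{2} + 2 \right)}}{4}.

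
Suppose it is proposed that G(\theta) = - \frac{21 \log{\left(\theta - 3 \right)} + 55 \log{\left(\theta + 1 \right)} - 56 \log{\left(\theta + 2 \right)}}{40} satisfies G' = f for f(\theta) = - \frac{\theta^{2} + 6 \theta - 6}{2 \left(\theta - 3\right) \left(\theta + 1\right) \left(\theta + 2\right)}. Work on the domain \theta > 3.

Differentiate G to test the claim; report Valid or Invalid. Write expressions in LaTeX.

Valid - differentiating G returns exactly f.

d/d\theta[G] = \frac{- \theta^{2} - 6 \theta + 6}{2 \theta^{3} - 14 \theta - 12}
This equals f(\theta) exactly, so the claim holds.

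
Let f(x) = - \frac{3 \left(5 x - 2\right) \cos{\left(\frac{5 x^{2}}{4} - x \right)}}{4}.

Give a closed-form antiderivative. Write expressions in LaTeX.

An antiderivative is F(x) = - \frac{3 \sin{\left(\frac{5 x^{2}}{4} - x \right)}}{2}.

f matches the chain-rule pattern g'(h)*h' with inner function h(x) = \frac{5 x^{2}}{4} - x; substituting u = h(x) collapses the integral.
Check: d/dx[- \frac{3 \sin{\left(\frac{5 x^{2}}{4} - x \right)}}{2}] = - \frac{15 x \cos{\left(\frac{5 x^{2}}{4} - x \right)}}{4} + \frac{3 \cos{\left(\frac{5 x^{2}}{4} - x \right)}}{2}, which equals f(x).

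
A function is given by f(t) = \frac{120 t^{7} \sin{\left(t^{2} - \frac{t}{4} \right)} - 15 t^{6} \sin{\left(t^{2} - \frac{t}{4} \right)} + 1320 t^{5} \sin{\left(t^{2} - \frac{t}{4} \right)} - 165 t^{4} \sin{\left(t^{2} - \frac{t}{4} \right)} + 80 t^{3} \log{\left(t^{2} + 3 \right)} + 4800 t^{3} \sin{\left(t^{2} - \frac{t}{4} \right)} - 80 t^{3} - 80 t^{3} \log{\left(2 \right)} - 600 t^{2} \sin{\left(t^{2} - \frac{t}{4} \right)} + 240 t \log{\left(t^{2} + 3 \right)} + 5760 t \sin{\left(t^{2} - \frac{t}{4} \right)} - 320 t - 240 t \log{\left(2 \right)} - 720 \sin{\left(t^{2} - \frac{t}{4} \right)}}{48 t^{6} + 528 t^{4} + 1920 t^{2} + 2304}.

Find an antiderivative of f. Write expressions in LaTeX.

Differentiate the proposed F(t) back; it has to land on f(t) exactly.
Check: d/dt[- \frac{5 \left(3 t^{2} \cos{\left(t^{2} - \frac{t}{4} \right)} + 2 \log{\left(\frac{t^{2}}{2} + \frac{3}{2} \right)} + 12 \cos{\left(t^{2} - \frac{t}{4} \right)}\right)}{12 \left(t^{2} + 4\right)}] = \frac{120 t^{7} \sin{\left(t^{2} - \frac{t}{4} \right)} - 15 t^{6} \sin{\left(t^{2} - \frac{t}{4} \right)} + 1320 t^{5} \sin{\left(t^{2} - \frac{t}{4} \right)} - 165 t^{4} \sin{\left(t^{2} - \frac{t}{4} \right)} + 80 t^{3} \log{\left(t^{2} + 3 \right)} + 4800 t^{3} \sin{\left(t^{2} - \frac{t}{4} \right)} - 80 t^{3} - 80 t^{3} \log{\left(2 \right)} - 600 t^{2} \sin{\left(t^{2} - \frac{t}{4} \right)} + 240 t \log{\left(t^{2} + 3 \right)} + 5760 t \sin{\left(t^{2} - \frac{t}{4} \right)} - 320 t - 240 t \log{\left(2 \right)} - 720 \sin{\left(t^{2} - \frac{t}{4} \right)}}{48 t^{6} + 528 t^{4} + 1920 t^{2} + 2304} = f(t).

An antiderivative is F(t) = - \frac{5 \left(3 t^{2} \cos{\left(t^{2} - \frac{t}{4} \right)} + 2 \log{\left(\frac{t^{2}}{2} + \frac{3}{2} \right)} + 12 \cos{\left(t^{2} - \frac{t}{4} \right)}\right)}{12 \left(t^{2} + 4\right)}.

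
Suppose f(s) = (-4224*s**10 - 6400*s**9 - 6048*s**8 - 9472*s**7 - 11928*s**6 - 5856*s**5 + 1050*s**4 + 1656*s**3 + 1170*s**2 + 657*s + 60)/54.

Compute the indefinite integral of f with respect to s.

F(s) = -(4*s**2 + 1)**2*(12*s**2 + 20*s + 15)*(4*s**5 + 9*s**2 - 6)/108 + C

Recover f(s) by differentiating a candidate F(s); any mismatch rules it out.
Check: d/ds[-(4*s**2 + 1)**2*(12*s**2 + 20*s + 15)*(4*s**5 + 9*s**2 - 6)/108] = -704*s**10/9 - 3200*s**9/27 - 112*s**8 - 4736*s**7/27 - 1988*s**6/9 - 976*s**5/9 + 175*s**4/9 + 92*s**3/3 + 65*s**2/3 + 73*s/6 + 10/9, which equals f(s).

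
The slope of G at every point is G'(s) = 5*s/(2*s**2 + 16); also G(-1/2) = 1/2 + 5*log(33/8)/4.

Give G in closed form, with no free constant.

G(s) = 5*log(s**2/2 + 4)/4 + 1/2

The substitution u = s**2/2 + 4 works: G'(s) is exactly (dG/du)*(du/ds) for that inner function.
A general antiderivative is 5*log(s**2/2 + 4)/4 + C.
The condition gives C = 1/2 + 5*log(33/8)/4 - (5*log(33/8)/4) = 1/2.
So G(s) = 5*log(s**2/2 + 4)/4 + 1/2.
Check: d/ds[5*log(s**2/2 + 4)/4 + 1/2] = 5*s/(2*s**2 + 16) = G'(s).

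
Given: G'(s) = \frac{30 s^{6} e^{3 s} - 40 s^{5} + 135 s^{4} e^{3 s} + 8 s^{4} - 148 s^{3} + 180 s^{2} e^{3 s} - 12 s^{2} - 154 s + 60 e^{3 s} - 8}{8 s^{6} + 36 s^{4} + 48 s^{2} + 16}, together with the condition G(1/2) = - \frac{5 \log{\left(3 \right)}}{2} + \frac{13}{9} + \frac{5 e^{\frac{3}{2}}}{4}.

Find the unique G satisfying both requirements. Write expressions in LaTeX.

G(s) = \frac{- s - \frac{3}{4}}{s^{2} + 2} + \frac{5 e^{3 s}}{4} - \frac{5 \log{\left(4 s^{2} + 2 \right)}}{2} + 2

A candidate passes only if d/ds[G] lands on the given G'(s) exactly.
A general antiderivative is \frac{- s - \frac{3}{4}}{s^{2} + 2} + \frac{5 e^{3 s}}{4} - \frac{5 \log{\left(4 s^{2} + 2 \right)}}{2} + C.
The condition gives C = - \frac{5 \log{\left(3 \right)}}{2} + \frac{13}{9} + \frac{5 e^{\frac{3}{2}}}{4} - (- \frac{5 \log{\left(3 \right)}}{2} - \frac{5}{9} + \frac{5 e^{\frac{3}{2}}}{4}) = 2.
So G(s) = \frac{- s - \frac{3}{4}}{s^{2} + 2} + \frac{5 e^{3 s}}{4} - \frac{5 \log{\left(4 s^{2} + 2 \right)}}{2} + 2.
Check: d/ds[\frac{- s - \frac{3}{4}}{s^{2} + 2} + \frac{5 e^{3 s}}{4} - \frac{5 \log{\left(4 s^{2} + 2 \right)}}{2} + 2] = \frac{30 s^{6} e^{3 s} - 40 s^{5} + 135 s^{4} e^{3 s} + 8 s^{4} - 148 s^{3} + 180 s^{2} e^{3 s} - 12 s^{2} - 154 s + 60 e^{3 s} - 8}{8 s^{6} + 36 s^{4} + 48 s^{2} + 16} = G'(s).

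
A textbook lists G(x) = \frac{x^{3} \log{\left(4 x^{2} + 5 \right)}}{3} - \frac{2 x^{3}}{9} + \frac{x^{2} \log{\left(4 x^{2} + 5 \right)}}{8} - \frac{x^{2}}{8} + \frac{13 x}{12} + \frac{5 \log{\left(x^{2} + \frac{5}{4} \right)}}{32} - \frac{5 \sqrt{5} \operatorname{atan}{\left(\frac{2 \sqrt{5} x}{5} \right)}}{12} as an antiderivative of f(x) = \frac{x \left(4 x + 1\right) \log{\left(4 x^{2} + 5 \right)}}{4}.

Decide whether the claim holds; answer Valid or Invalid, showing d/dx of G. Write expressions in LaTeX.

d/dx[G] = x^{2} \log{\left(4 x^{2} + 5 \right)} + \frac{x \log{\left(4 x^{2} + 5 \right)}}{4} + \frac{1}{4}
d/dx[G] - f(x) = \frac{1}{4} != 0.

Invalid: d/dx[G] - f = \frac{1}{4}, which is not 0.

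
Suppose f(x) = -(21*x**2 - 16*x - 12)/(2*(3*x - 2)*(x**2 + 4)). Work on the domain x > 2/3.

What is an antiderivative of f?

An antiderivative is F(x) = (log(3*x/2 - 1) - 4*log(x**2/2 + 2))/2.

Recover f(x) by differentiating a candidate F(x); any mismatch rules it out.
Check: d/dx[(log(3*x/2 - 1) - 4*log(x**2/2 + 2))/2] = (-21*x**2 + 16*x + 12)/(6*x**3 - 4*x**2 + 24*x - 16), which equals f(x).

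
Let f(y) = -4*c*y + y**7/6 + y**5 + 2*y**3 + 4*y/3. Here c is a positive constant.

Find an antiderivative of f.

Integrate term by term and add the pieces.
Check: d/dy[(-96*c*y**2 + y**8 + 8*y**6 + 24*y**4 + 32*y**2 + 16)/48] = -4*c*y + y**7/6 + y**5 + 2*y**3 + 4*y/3 = f(y).

An antiderivative is F(y) = (-96*c*y**2 + y**8 + 8*y**6 + 24*y**4 + 32*y**2 + 16)/48.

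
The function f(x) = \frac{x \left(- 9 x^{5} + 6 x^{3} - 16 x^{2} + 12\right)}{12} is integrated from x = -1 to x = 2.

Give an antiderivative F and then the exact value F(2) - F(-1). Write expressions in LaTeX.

Whatever form F(x) takes, F'(x) = f(x) is non-negotiable.
F(x) = - \frac{3 x^{7}}{28} + \frac{x^{5}}{10} - \frac{x^{4}}{3} + \frac{x^{2}}{2} is an antiderivative of f.
Check: d/dx[- \frac{3 x^{7}}{28} + \frac{x^{5}}{10} - \frac{x^{4}}{3} + \frac{x^{2}}{2}] = - \frac{3 x^{6}}{4} + \frac{x^{4}}{2} - \frac{4 x^{3}}{3} + x, which equals f(x).
F(2) = - \frac{1454}{105}; F(-1) = \frac{73}{420}.
Integral = F(2) - F(-1) = - \frac{1963}{140}.

Antiderivative: F(x) = - \frac{3 x^{7}}{28} + \frac{x^{5}}{10} - \frac{x^{4}}{3} + \frac{x^{2}}{2}; value = - \frac{1963}{140}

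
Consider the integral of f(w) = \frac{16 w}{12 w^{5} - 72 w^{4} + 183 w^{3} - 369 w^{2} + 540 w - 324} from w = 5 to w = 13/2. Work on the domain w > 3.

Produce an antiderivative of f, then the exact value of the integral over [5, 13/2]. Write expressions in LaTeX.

The denominator factors as 3 \left(w - 3\right) \left(2 w - 3\right)^{2} \left(w^{2} + 4\right); partial fractions split f into directly integrable pieces: \frac{16 \left(69 w + 116\right)}{24375 \left(w^{2} + 4\right)} - \frac{2048}{5625 \left(2 w - 3\right)} - \frac{64}{75 \left(2 w - 3\right)^{2}} + \frac{16}{117 \left(w - 3\right)}.
F(w) = \frac{8 \left(2500 w \log{\left(w - 3 \right)} - 3328 w \log{\left(w - \frac{3}{2} \right)} + 414 w \log{\left(w^{2} + 4 \right)} + 696 w \operatorname{atan}{\left(\frac{w}{2} \right)} - 3750 \log{\left(w - 3 \right)} + 4992 \log{\left(w - \frac{3}{2} \right)} - 621 \log{\left(w^{2} + 4 \right)} - 1044 \operatorname{atan}{\left(\frac{w}{2} \right)} + 3900\right)}{73125 \left(2 w - 3\right)} is an antiderivative of f.
Check: d/dw[\frac{8 \left(2500 w \log{\left(w - 3 \right)} - 3328 w \log{\left(w - \frac{3}{2} \right)} + 414 w \log{\left(w^{2} + 4 \right)} + 696 w \operatorname{atan}{\left(\frac{w}{2} \right)} - 3750 \log{\left(w - 3 \right)} + 4992 \log{\left(w - \frac{3}{2} \right)} - 621 \log{\left(w^{2} + 4 \right)} - 1044 \operatorname{atan}{\left(\frac{w}{2} \right)} + 3900\right)}{73125 \left(2 w - 3\right)}] = \frac{16 w}{12 w^{5} - 72 w^{4} + 183 w^{3} - 369 w^{2} + 540 w - 324} = f(w).
F(13/2) = - \frac{1024 \log{\left(5 \right)}}{5625} + \frac{16}{375} + \frac{928 \operatorname{atan}{\left(\frac{13}{4} \right)}}{24375} + \frac{184 \log{\left(\frac{185}{4} \right)}}{8125} + \frac{16 \log{\left(\frac{7}{2} \right)}}{117}; F(5) = - \frac{1024 \log{\left(\frac{7}{2} \right)}}{5625} + \frac{928 \operatorname{atan}{\left(\frac{5}{2} \right)}}{24375} + \frac{32}{525} + \frac{184 \log{\left(29 \right)}}{8125} + \frac{16 \log{\left(2 \right)}}{117}.
Integral = F(13/2) - F(5) = - \frac{1024 \log{\left(5 \right)}}{5625} - \frac{16 \log{\left(2 \right)}}{117} - \frac{184 \log{\left(29 \right)}}{8125} - \frac{928 \operatorname{atan}{\left(\frac{5}{2} \right)}}{24375} - \frac{16}{875} + \frac{928 \operatorname{atan}{\left(\frac{13}{4} \right)}}{24375} + \frac{184 \log{\left(\frac{185}{4} \right)}}{8125} + \frac{23312 \log{\left(\frac{7}{2} \right)}}{73125}.

Antiderivative: F(w) = \frac{8 \left(2500 w \log{\left(w - 3 \right)} - 3328 w \log{\left(w - \frac{3}{2} \right)} + 414 w \log{\left(w^{2} + 4 \right)} + 696 w \operatorname{atan}{\left(\frac{w}{2} \right)} - 3750 \log{\left(w - 3 \right)} + 4992 \log{\left(w - \frac{3}{2} \right)} - 621 \log{\left(w^{2} + 4 \right)} - 1044 \operatorname{atan}{\left(\frac{w}{2} \right)} + 3900\right)}{73125 \left(2 w - 3\right)}; value = - \frac{1024 \log{\left(5 \right)}}{5625} - \frac{16 \log{\left(2 \right)}}{117} - \frac{184 \log{\left(29 \right)}}{8125} - \frac{928 \operatorname{atan}{\left(\frac{5}{2} \right)}}{24375} - \frac{16}{875} + \frac{928 \operatorname{atan}{\left(\frac{13}{4} \right)}}{24375} + \frac{184 \log{\left(\frac{185}{4} \right)}}{8125} + \frac{23312 \log{\left(\frac{7}{2} \right)}}{73125}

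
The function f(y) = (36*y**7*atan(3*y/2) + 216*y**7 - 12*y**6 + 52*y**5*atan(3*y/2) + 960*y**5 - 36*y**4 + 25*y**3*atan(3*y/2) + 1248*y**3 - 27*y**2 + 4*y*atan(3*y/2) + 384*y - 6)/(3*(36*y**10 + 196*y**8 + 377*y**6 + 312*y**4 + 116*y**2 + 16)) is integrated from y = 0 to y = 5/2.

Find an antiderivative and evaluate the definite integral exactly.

Antiderivative: F(y) = -atan(3*y/2)/(6*y**2 + 12) - 2/(2*y**2 + 1); value = 50/27 - 2*atan(15/4)/99

A first test for any F(y): its y-derivative must equal f(y) identically.
F(y) = -atan(3*y/2)/(6*y**2 + 12) - 2/(2*y**2 + 1) is an antiderivative of f.
Check: d/dy[-atan(3*y/2)/(6*y**2 + 12) - 2/(2*y**2 + 1)] = (36*y**7*atan(3*y/2) + 216*y**7 - 12*y**6 + 52*y**5*atan(3*y/2) + 960*y**5 - 36*y**4 + 25*y**3*atan(3*y/2) + 1248*y**3 - 27*y**2 + 4*y*atan(3*y/2) + 384*y - 6)/(108*y**10 + 588*y**8 + 1131*y**6 + 936*y**4 + 348*y**2 + 48), which equals f(y).
F(5/2) = -4/27 - 2*atan(15/4)/99; F(0) = -2.
Integral = F(5/2) - F(0) = 50/27 - 2*atan(15/4)/99.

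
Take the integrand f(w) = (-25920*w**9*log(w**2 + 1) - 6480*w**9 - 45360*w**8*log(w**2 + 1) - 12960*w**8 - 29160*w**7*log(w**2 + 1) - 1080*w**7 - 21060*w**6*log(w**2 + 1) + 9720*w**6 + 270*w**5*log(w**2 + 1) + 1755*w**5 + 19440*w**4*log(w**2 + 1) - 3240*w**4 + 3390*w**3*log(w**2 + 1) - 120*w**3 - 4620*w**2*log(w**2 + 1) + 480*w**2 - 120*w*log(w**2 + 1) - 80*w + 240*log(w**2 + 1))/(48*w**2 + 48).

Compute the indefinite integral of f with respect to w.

Recognize the product-rule pattern: f = u'v + uv' with u = -5*(3*w**2 + 3*w/2 - 1)**4/6, v = log(w**2 + 1), so integration by parts undoes it.
Check: d/dw[-5*(6*w**2 + 3*w - 2)**4*log(w**2 + 1)/96] = (-25920*w**9*log(w**2 + 1) - 6480*w**9 - 45360*w**8*log(w**2 + 1) - 12960*w**8 - 29160*w**7*log(w**2 + 1) - 1080*w**7 - 21060*w**6*log(w**2 + 1) + 9720*w**6 + 270*w**5*log(w**2 + 1) + 1755*w**5 + 19440*w**4*log(w**2 + 1) - 3240*w**4 + 3390*w**3*log(w**2 + 1) - 120*w**3 - 4620*w**2*log(w**2 + 1) + 480*w**2 - 120*w*log(w**2 + 1) - 80*w + 240*log(w**2 + 1))/(48*w**2 + 48) = f(w).

F(w) = -5*(6*w**2 + 3*w - 2)**4*log(w**2 + 1)/96 + C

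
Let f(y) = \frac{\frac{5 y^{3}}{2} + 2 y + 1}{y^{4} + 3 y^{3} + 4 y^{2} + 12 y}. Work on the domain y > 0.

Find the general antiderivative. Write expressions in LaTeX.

Factor the denominator (2 y \left(y + 3\right) \left(y^{2} + 4\right)) and decompose: f = \frac{29 y - 100}{52 \left(y^{2} + 4\right)} + \frac{145}{78 \left(y + 3\right)} + \frac{1}{12 y}; each piece integrates to a log, atan, or power term.
Check: d/dy[- \frac{- 26 \log{\left(y \right)} - 580 \log{\left(y + 3 \right)} - 87 \log{\left(y^{2} + 4 \right)} + 300 \operatorname{atan}{\left(\frac{y}{2} \right)}}{312}] = \frac{5 y^{3} + 4 y + 2}{2 y^{4} + 6 y^{3} + 8 y^{2} + 24 y}, which equals f(y).

F(y) = - \frac{- 26 \log{\left(y \right)} - 580 \log{\left(y + 3 \right)} - 87 \log{\left(y^{2} + 4 \right)} + 300 \operatorname{atan}{\left(\frac{y}{2} \right)}}{312} + C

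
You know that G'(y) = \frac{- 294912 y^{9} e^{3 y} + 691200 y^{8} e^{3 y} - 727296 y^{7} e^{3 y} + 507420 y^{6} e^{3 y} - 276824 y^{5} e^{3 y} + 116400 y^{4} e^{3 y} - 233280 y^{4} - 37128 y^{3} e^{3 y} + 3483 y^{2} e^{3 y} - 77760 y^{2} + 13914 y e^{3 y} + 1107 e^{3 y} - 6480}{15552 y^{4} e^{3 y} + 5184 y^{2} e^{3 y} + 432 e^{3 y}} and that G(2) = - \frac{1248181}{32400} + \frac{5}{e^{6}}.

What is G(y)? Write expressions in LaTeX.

Whatever form G(y) takes, its d/dy must return the stated G'(y).
A general antiderivative is \frac{\frac{3 y}{4} - 1}{2 y^{2} + \frac{1}{3}} - \frac{4 \left(\frac{4 y^{2}}{3} - \frac{5 y}{4} + \frac{1}{4}\right)^{3}}{3} + 5 e^{- 3 y} + C.
The condition gives C = - \frac{1248181}{32400} + \frac{5}{e^{6}} - (- \frac{1264381}{32400} + \frac{5}{e^{6}}) = \frac{1}{2}.
So G(y) = \frac{\frac{3 y}{4} - 1}{2 y^{2} + \frac{1}{3}} - \frac{4 \left(\frac{4 y^{2}}{3} - \frac{5 y}{4} + \frac{1}{4}\right)^{3}}{3} + \frac{1}{2} + 5 e^{- 3 y}.
Check: d/dy[\frac{\frac{3 y}{4} - 1}{2 y^{2} + \frac{1}{3}} - \frac{4 \left(\frac{4 y^{2}}{3} - \frac{5 y}{4} + \frac{1}{4}\right)^{3}}{3} + \frac{1}{2} + 5 e^{- 3 y}] = \frac{- 294912 y^{9} e^{3 y} + 691200 y^{8} e^{3 y} - 727296 y^{7} e^{3 y} + 507420 y^{6} e^{3 y} - 276824 y^{5} e^{3 y} + 116400 y^{4} e^{3 y} - 233280 y^{4} - 37128 y^{3} e^{3 y} + 3483 y^{2} e^{3 y} - 77760 y^{2} + 13914 y e^{3 y} + 1107 e^{3 y} - 6480}{15552 y^{4} e^{3 y} + 5184 y^{2} e^{3 y} + 432 e^{3 y}} = G'(y).

G(y) = \frac{\frac{3 y}{4} - 1}{2 y^{2} + \frac{1}{3}} - \frac{4 \left(\frac{4 y^{2}}{3} - \frac{5 y}{4} + \frac{1}{4}\right)^{3}}{3} + \frac{1}{2} + 5 e^{- 3 y}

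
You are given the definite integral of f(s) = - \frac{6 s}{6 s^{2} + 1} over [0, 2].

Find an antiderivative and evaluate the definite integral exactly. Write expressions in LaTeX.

f matches the chain-rule pattern g'(h)*h' with inner function h(s) = 2 s^{2} + \frac{1}{3}; substituting u = h(s) collapses the integral.
F(s) = - \frac{\log{\left(2 s^{2} + \frac{1}{3} \right)}}{2} is an antiderivative of f.
Check: d/ds[- \frac{\log{\left(2 s^{2} + \frac{1}{3} \right)}}{2}] = - \frac{6 s}{6 s^{2} + 1} = f(s).
F(2) = - \frac{\log{\left(\frac{25}{3} \right)}}{2}; F(0) = \frac{\log{\left(3 \right)}}{2}.
Integral = F(2) - F(0) = - \frac{\log{\left(\frac{25}{3} \right)}}{2} - \frac{\log{\left(3 \right)}}{2}.

Antiderivative: F(s) = - \frac{\log{\left(2 s^{2} + \frac{1}{3} \right)}}{2}; value = - \frac{\log{\left(\frac{25}{3} \right)}}{2} - \frac{\log{\left(3 \right)}}{2}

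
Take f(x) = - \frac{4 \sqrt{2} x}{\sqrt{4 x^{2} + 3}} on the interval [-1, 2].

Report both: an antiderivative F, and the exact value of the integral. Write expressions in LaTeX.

f matches the chain-rule pattern g'(h)*h' with inner function h(x) = 2 x^{2} + \frac{3}{2}; substituting u = h(x) collapses the integral.
F(x) = - \sqrt{2} \sqrt{4 x^{2} + 3} is an antiderivative of f.
Check: d/dx[- \sqrt{2} \sqrt{4 x^{2} + 3}] = - \frac{4 \sqrt{2} x}{\sqrt{4 x^{2} + 3}} = f(x).
F(2) = - \sqrt{38}; F(-1) = - \sqrt{14}.
Integral = F(2) - F(-1) = - \sqrt{38} + \sqrt{14}.

Antiderivative: F(x) = - \sqrt{2} \sqrt{4 x^{2} + 3}; value = - \sqrt{38} + \sqrt{14}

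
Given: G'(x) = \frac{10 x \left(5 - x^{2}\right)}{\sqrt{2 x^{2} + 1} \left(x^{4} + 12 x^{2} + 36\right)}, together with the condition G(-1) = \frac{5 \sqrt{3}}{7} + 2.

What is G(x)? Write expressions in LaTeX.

G'(x) has the shape u'v + uv' for u = \frac{5 \sqrt{2 x^{2} + 1}}{2} and v = \frac{1}{\frac{x^{2}}{2} + 3} — it is the derivative of the product u*v.
A general antiderivative is \frac{5 \sqrt{2 x^{2} + 1}}{2 \left(\frac{x^{2}}{2} + 3\right)} + C.
The condition gives C = \frac{5 \sqrt{3}}{7} + 2 - (\frac{5 \sqrt{3}}{7}) = 2.
So G(x) = 2 + \frac{5 \sqrt{2 x^{2} + 1}}{2 \left(\frac{x^{2}}{2} + 3\right)}.
Check: d/dx[2 + \frac{5 \sqrt{2 x^{2} + 1}}{2 \left(\frac{x^{2}}{2} + 3\right)}] = \frac{- 10 x^{3} + 50 x}{x^{4} \sqrt{2 x^{2} + 1} + 12 x^{2} \sqrt{2 x^{2} + 1} + 36 \sqrt{2 x^{2} + 1}}, which equals G'(x).

G(x) = 2 + \frac{5 \sqrt{2 x^{2} + 1}}{2 \left(\frac{x^{2}}{2} + 3\right)}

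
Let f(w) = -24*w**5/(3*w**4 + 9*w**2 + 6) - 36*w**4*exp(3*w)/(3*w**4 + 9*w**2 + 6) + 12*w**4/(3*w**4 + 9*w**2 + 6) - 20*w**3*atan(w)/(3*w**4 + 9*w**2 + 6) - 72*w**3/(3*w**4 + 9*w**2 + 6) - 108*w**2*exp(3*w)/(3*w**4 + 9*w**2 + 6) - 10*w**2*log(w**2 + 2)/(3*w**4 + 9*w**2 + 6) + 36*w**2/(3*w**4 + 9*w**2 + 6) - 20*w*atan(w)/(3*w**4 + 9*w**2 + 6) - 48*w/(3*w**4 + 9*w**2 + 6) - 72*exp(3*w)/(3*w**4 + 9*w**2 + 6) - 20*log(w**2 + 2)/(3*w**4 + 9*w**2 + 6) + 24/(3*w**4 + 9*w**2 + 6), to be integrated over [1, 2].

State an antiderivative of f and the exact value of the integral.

The integrand splits into summands that can be handled one at a time.
F(w) = 2*(-6*w**2 + 6*w - 6*exp(3*w) - 5*log(w**2 + 2)*atan(w))/3 is an antiderivative of f.
Check: d/dw[2*(-6*w**2 + 6*w - 6*exp(3*w) - 5*log(w**2 + 2)*atan(w))/3] = (-24*w**5 - 36*w**4*exp(3*w) + 12*w**4 - 20*w**3*atan(w) - 72*w**3 - 108*w**2*exp(3*w) - 10*w**2*log(w**2 + 2) + 36*w**2 - 20*w*atan(w) - 48*w - 72*exp(3*w) - 20*log(w**2 + 2) + 24)/(3*w**4 + 9*w**2 + 6), which equals f(w).
F(2) = -4*exp(6) - 8 - 10*log(6)*atan(2)/3; F(1) = -4*exp(3) - 5*pi*log(3)/6.
Integral = F(2) - F(1) = -4*exp(6) - 8 - 10*log(6)*atan(2)/3 + 5*pi*log(3)/6 + 4*exp(3).

Antiderivative: F(w) = 2*(-6*w**2 + 6*w - 6*exp(3*w) - 5*log(w**2 + 2)*atan(w))/3; value = -4*exp(6) - 8 - 10*log(6)*atan(2)/3 + 5*pi*log(3)/6 + 4*exp(3)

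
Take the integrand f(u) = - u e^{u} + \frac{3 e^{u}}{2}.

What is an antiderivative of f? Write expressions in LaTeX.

An antiderivative is F(u) = - \frac{\left(2 u - 5\right) e^{u}}{2}.

f has the shape v'r + vr' for v = \frac{5}{2} - u and r = e^{u} — it is the derivative of the product v*r.
Check: d/du[- \frac{\left(2 u - 5\right) e^{u}}{2}] = - u e^{u} + \frac{3 e^{u}}{2} = f(u).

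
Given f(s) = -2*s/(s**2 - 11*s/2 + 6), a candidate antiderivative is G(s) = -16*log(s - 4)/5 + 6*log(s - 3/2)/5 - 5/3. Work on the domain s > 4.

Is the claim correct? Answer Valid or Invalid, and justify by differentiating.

Valid: G'(s) = f(s).

d/ds[G] = -4*s/(2*s**2 - 11*s + 12)
This equals f(s) exactly, so the claim holds.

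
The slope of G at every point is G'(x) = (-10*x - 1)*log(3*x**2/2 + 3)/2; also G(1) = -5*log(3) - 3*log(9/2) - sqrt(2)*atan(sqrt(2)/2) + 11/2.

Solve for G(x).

A first test for any G(x): its x-derivative must equal the given G'(x).
A general antiderivative is 5*x**2/2 + x + (-5*x**2/2 - x/2)*log(3*x**2/2 + 3) - 5*log(x**2 + 2) - sqrt(2)*atan(sqrt(2)*x/2) + C.
The condition gives C = -5*log(3) - 3*log(9/2) - sqrt(2)*atan(sqrt(2)/2) + 11/2 - (-5*log(3) - 3*log(9/2) - sqrt(2)*atan(sqrt(2)/2) + 7/2) = 2.
So G(x) = 5*x**2/2 + x + (-5*x**2/2 - x/2)*log(3*x**2/2 + 3) - 5*log(x**2 + 2) - sqrt(2)*atan(sqrt(2)*x/2) + 2.
Check: d/dx[5*x**2/2 + x + (-5*x**2/2 - x/2)*log(3*x**2/2 + 3) - 5*log(x**2 + 2) - sqrt(2)*atan(sqrt(2)*x/2) + 2] = -5*x*log(x**2/2 + 1) - 5*x*log(3) - log(x**2/2 + 1)/2 - log(3)/2, which equals G'(x).

G(x) = 5*x**2/2 + x + (-5*x**2/2 - x/2)*log(3*x**2/2 + 3) - 5*log(x**2 + 2) - sqrt(2)*atan(sqrt(2)*x/2) + 2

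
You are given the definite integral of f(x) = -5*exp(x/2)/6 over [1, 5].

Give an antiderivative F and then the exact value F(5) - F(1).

Any candidate F(x) must reproduce f(x) exactly when differentiated.
F(x) = -5*exp(x/2)/3 is an antiderivative of f.
Check: d/dx[-5*exp(x/2)/3] = -5*exp(x/2)/6 = f(x).
F(5) = -5*exp(5/2)/3; F(1) = -5*exp(1/2)/3.
Integral = F(5) - F(1) = -5*exp(5/2)/3 + 5*exp(1/2)/3.

Antiderivative: F(x) = -5*exp(x/2)/3; value = -5*exp(5/2)/3 + 5*exp(1/2)/3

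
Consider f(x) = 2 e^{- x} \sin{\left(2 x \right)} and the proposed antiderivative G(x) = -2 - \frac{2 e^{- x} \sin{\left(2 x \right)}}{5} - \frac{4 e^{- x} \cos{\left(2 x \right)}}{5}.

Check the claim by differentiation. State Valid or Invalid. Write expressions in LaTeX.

Valid - the claim checks out under differentiation.

d/dx[G] = 2 e^{- x} \sin{\left(2 x \right)}
This equals f(x) exactly, so the claim holds.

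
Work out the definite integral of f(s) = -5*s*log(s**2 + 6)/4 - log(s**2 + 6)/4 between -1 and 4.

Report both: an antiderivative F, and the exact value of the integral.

Integrate term by term and add the pieces.
F(s) = -5*s**2*log(s**2 + 6)/8 + 5*s**2/8 - s*log(s**2 + 6)/4 + s/2 - 15*log(s**2 + 6)/4 - sqrt(6)*atan(sqrt(6)*s/6)/2 is an antiderivative of f.
Check: d/ds[-5*s**2*log(s**2 + 6)/8 + 5*s**2/8 - s*log(s**2 + 6)/4 + s/2 - 15*log(s**2 + 6)/4 - sqrt(6)*atan(sqrt(6)*s/6)/2] = -5*s*log(s**2 + 6)/4 - log(s**2 + 6)/4 = f(s).
F(4) = -59*log(22)/4 - sqrt(6)*atan(2*sqrt(6)/3)/2 + 12; F(-1) = -33*log(7)/8 + 1/8 + sqrt(6)*atan(sqrt(6)/6)/2.
Integral = F(4) - F(-1) = -59*log(22)/4 - sqrt(6)*atan(2*sqrt(6)/3)/2 - sqrt(6)*atan(sqrt(6)/6)/2 + 33*log(7)/8 + 95/8.

Antiderivative: F(s) = -5*s**2*log(s**2 + 6)/8 + 5*s**2/8 - s*log(s**2 + 6)/4 + s/2 - 15*log(s**2 + 6)/4 - sqrt(6)*atan(sqrt(6)*s/6)/2; value = -59*log(22)/4 - sqrt(6)*atan(2*sqrt(6)/3)/2 - sqrt(6)*atan(sqrt(6)/6)/2 + 33*log(7)/8 + 95/8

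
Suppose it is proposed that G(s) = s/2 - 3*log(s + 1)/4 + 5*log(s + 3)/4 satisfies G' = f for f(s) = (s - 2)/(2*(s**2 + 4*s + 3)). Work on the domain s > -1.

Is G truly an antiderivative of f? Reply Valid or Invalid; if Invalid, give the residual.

Invalid: d/ds[G] - f = 1/2, which is not 0.

d/ds[G] = (s**2 + 5*s + 1)/(2*s**2 + 8*s + 6)
d/ds[G] - f(s) = 1/2 != 0.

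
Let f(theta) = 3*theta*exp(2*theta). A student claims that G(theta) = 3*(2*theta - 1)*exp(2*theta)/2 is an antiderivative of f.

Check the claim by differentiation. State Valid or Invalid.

d/dtheta[G] = 6*theta*exp(2*theta)
d/dtheta[G] - f(theta) = 3*theta*exp(2*theta) != 0.

Invalid: d/dtheta[G] - f = 3*theta*exp(2*theta), which is not 0.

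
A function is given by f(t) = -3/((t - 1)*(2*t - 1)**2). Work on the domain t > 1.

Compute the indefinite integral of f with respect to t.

F(t) = 3*(-(2*t - 1)*log(t - 1) + (2*t - 1)*log(t - 1/2) - 1)/(2*t - 1) + C

Factor the denominator ((t - 1)*(2*t - 1)**2) and decompose: f = 6/(2*t - 1) + 6/(2*t - 1)**2 - 3/(t - 1); each piece integrates to a log, atan, or power term.
Check: d/dt[3*(-(2*t - 1)*log(t - 1) + (2*t - 1)*log(t - 1/2) - 1)/(2*t - 1)] = -3/(4*t**3 - 8*t**2 + 5*t - 1), which equals f(t).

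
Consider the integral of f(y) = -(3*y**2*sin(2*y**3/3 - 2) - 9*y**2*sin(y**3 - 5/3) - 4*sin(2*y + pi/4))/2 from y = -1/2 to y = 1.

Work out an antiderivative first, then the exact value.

Differentiate the proposed F(y) back; it has to land on f(y) exactly.
F(y) = -cos(2*y + pi/4) + 3*cos(2*y**3/3 - 2)/4 - 3*cos(y**3 - 5/3)/2 is an antiderivative of f.
Check: d/dy[-cos(2*y + pi/4) + 3*cos(2*y**3/3 - 2)/4 - 3*cos(y**3 - 5/3)/2] = -3*y**2*sin(2*y**3/3 - 2)/2 + 9*y**2*sin(y**3 - 5/3)/2 + 2*sin(2*y + pi/4), which equals f(y).
F(1) = -3*cos(2/3)/2 + 3*cos(4/3)/4 - cos(pi/4 + 2); F(-1/2) = -sin(pi/4 + 1) + 3*cos(25/12)/4 - 3*cos(43/24)/2.
Integral = F(1) - F(-1/2) = -3*cos(2/3)/2 + 3*cos(43/24)/2 + 3*cos(4/3)/4 - 3*cos(25/12)/4 - cos(pi/4 + 2) + sin(pi/4 + 1).

Antiderivative: F(y) = -cos(2*y + pi/4) + 3*cos(2*y**3/3 - 2)/4 - 3*cos(y**3 - 5/3)/2; value = -3*cos(2/3)/2 + 3*cos(43/24)/2 + 3*cos(4/3)/4 - 3*cos(25/12)/4 - cos(pi/4 + 2) + sin(pi/4 + 1)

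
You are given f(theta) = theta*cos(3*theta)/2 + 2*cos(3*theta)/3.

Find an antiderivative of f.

An antiderivative is F(theta) = (3*theta*sin(3*theta) + 4*sin(3*theta) + cos(3*theta))/18.

The integrand splits into summands that can be handled one at a time.
Check: d/dtheta[(3*theta*sin(3*theta) + 4*sin(3*theta) + cos(3*theta))/18] = theta*cos(3*theta)/2 + 2*cos(3*theta)/3 = f(theta).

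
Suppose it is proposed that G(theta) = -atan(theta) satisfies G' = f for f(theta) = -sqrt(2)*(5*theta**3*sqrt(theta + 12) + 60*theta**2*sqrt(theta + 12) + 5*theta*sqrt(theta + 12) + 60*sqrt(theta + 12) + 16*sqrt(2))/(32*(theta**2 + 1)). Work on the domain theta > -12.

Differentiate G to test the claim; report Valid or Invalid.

d/dtheta[G] = -1/(theta**2 + 1)
d/dtheta[G] - f(theta) = 5*sqrt(2)*theta*sqrt(theta + 12)/32 + 15*sqrt(2)*sqrt(theta + 12)/8 != 0.

Invalid: d/dtheta[G] - f = 5*sqrt(2)*theta*sqrt(theta + 12)/32 + 15*sqrt(2)*sqrt(theta + 12)/8, which is not 0.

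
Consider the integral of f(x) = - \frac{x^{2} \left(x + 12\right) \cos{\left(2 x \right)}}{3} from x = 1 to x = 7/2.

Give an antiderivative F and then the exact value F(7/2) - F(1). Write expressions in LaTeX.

A candidate is checked by its d/dx: the result must match f(x).
F(x) = - \frac{x^{3} \sin{\left(2 x \right)}}{6} - 2 x^{2} \sin{\left(2 x \right)} - \frac{x^{2} \cos{\left(2 x \right)}}{4} + \frac{x \sin{\left(2 x \right)}}{4} - 2 x \cos{\left(2 x \right)} + \sin{\left(2 x \right)} + \frac{\cos{\left(2 x \right)}}{8} is an antiderivative of f.
Check: d/dx[- \frac{x^{3} \sin{\left(2 x \right)}}{6} - 2 x^{2} \sin{\left(2 x \right)} - \frac{x^{2} \cos{\left(2 x \right)}}{4} + \frac{x \sin{\left(2 x \right)}}{4} - 2 x \cos{\left(2 x \right)} + \sin{\left(2 x \right)} + \frac{\cos{\left(2 x \right)}}{8}] = - \frac{x^{3} \cos{\left(2 x \right)}}{3} - 4 x^{2} \cos{\left(2 x \right)}, which equals f(x).
F(7/2) = - \frac{1429 \sin{\left(7 \right)}}{48} - \frac{159 \cos{\left(7 \right)}}{16}; F(1) = - \frac{11 \sin{\left(2 \right)}}{12} - \frac{17 \cos{\left(2 \right)}}{8}.
Integral = F(7/2) - F(1) = - \frac{1429 \sin{\left(7 \right)}}{48} - \frac{159 \cos{\left(7 \right)}}{16} + \frac{17 \cos{\left(2 \right)}}{8} + \frac{11 \sin{\left(2 \right)}}{12}.

Antiderivative: F(x) = - \frac{x^{3} \sin{\left(2 x \right)}}{6} - 2 x^{2} \sin{\left(2 x \right)} - \frac{x^{2} \cos{\left(2 x \right)}}{4} + \frac{x \sin{\left(2 x \right)}}{4} - 2 x \cos{\left(2 x \right)} + \sin{\left(2 x \right)} + \frac{\cos{\left(2 x \right)}}{8}; value = - \frac{1429 \sin{\left(7 \right)}}{48} - \frac{159 \cos{\left(7 \right)}}{16} + \frac{17 \cos{\left(2 \right)}}{8} + \frac{11 \sin{\left(2 \right)}}{12}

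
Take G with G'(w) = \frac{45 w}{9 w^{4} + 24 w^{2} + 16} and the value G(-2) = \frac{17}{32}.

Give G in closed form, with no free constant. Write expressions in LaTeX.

G(w) = \frac{6 w^{2} - 7}{2 \left(3 w^{2} + 4\right)}

G'(w) matches the chain-rule pattern g'(h)*h' with inner function h(w) = w^{2} + \frac{4}{3}; substituting u = h(w) collapses the integral.
A general antiderivative is - \frac{5}{2 \left(w^{2} + \frac{4}{3}\right)} + C.
The condition gives C = \frac{17}{32} - (- \frac{15}{32}) = 1.
So G(w) = \frac{6 w^{2} - 7}{2 \left(3 w^{2} + 4\right)}.
Check: d/dw[\frac{6 w^{2} - 7}{2 \left(3 w^{2} + 4\right)}] = \frac{45 w}{9 w^{4} + 24 w^{2} + 16} = G'(w).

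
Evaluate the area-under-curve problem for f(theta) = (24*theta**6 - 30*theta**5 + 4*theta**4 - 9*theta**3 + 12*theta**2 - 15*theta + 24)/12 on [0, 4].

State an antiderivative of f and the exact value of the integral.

A first test for any F(theta): its theta-derivative must equal f(theta) identically.
F(theta) = 2*theta**7/7 - 5*theta**6/12 + theta**5/15 - 3*theta**4/16 + theta**3/3 - 5*theta**2/8 + 2*theta is an antiderivative of f.
Check: d/dtheta[2*theta**7/7 - 5*theta**6/12 + theta**5/15 - 3*theta**4/16 + theta**3/3 - 5*theta**2/8 + 2*theta] = 2*theta**6 - 5*theta**5/2 + theta**4/3 - 3*theta**3/4 + theta**2 - 5*theta/4 + 2, which equals f(theta).
F(4) = 316478/105; F(0) = 0.
Integral = F(4) - F(0) = 316478/105.

Antiderivative: F(theta) = 2*theta**7/7 - 5*theta**6/12 + theta**5/15 - 3*theta**4/16 + theta**3/3 - 5*theta**2/8 + 2*theta; value = 316478/105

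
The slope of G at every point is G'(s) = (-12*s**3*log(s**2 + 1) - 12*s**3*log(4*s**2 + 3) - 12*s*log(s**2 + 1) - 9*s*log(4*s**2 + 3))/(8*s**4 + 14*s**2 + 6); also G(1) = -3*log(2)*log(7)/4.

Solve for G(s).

G'(s) has the shape u'v + uv' for u = -3*log(s**2 + 1)/4 and v = log(4*s**2 + 3) — it is the derivative of the product u*v.
A general antiderivative is -3*log(s**2 + 1)*log(4*s**2 + 3)/4 + C.
The condition gives C = -3*log(2)*log(7)/4 - (-3*log(2)*log(7)/4) = 0.
So G(s) = -3*log(s**2 + 1)*log(4*s**2 + 3)/4.
Check: d/ds[-3*log(s**2 + 1)*log(4*s**2 + 3)/4] = (-12*s**3*log(s**2 + 1) - 12*s**3*log(4*s**2 + 3) - 12*s*log(s**2 + 1) - 9*s*log(4*s**2 + 3))/(8*s**4 + 14*s**2 + 6) = G'(s).

G(s) = -3*log(s**2 + 1)*log(4*s**2 + 3)/4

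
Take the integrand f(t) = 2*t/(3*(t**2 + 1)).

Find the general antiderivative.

F(t) = log(3*t**2 + 3)/3 + C

The substitution u = 3*t**2 + 3 works: f is exactly (dF/du)*(du/dt) for that inner function.
Check: d/dt[log(3*t**2 + 3)/3] = 2*t/(3*t**2 + 3), which equals f(t).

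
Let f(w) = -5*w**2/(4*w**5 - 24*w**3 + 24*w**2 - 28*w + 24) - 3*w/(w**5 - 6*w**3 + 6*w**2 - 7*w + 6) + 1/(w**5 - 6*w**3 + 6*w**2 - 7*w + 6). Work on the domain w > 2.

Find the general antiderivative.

Factor the denominator (4*(w - 2)*(w - 1)*(w + 3)*(w**2 + 1)) and decompose: f = 3/(8*(w**2 + 1)) - 1/(160*(w + 3)) + 13/(32*(w - 1)) - 2/(5*(w - 2)); each piece integrates to a log, atan, or power term.
Check: d/dw[(-64*log(w - 2) + 65*log(w - 1) - log(w + 3) + 60*atan(w))/160] = (-5*w**2 - 12*w + 4)/(4*w**5 - 24*w**3 + 24*w**2 - 28*w + 24), which equals f(w).

F(w) = (-64*log(w - 2) + 65*log(w - 1) - log(w + 3) + 60*atan(w))/160 + C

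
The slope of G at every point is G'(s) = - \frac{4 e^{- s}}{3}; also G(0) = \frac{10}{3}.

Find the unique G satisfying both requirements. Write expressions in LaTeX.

Any candidate G(s) must reproduce the stated G'(s) exactly.
A general antiderivative is \frac{4 e^{- s}}{3} + C.
The condition gives C = \frac{10}{3} - (\frac{4}{3}) = 2.
So G(s) = \frac{2 \left(3 e^{s} + 2\right) e^{- s}}{3}.
Check: d/ds[\frac{2 \left(3 e^{s} + 2\right) e^{- s}}{3}] = - \frac{4 e^{- s}}{3} = G'(s).

G(s) = \frac{2 \left(3 e^{s} + 2\right) e^{- s}}{3}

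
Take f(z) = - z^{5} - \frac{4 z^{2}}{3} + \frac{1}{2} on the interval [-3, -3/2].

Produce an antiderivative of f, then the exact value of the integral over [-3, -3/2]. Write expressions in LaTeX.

Integrate term by term and add the pieces.
F(z) = - \frac{z^{6}}{6} - \frac{4 z^{3}}{9} + \frac{z}{2} is an antiderivative of f.
Check: d/dz[- \frac{z^{6}}{6} - \frac{4 z^{3}}{9} + \frac{z}{2}] = - z^{5} - \frac{4 z^{2}}{3} + \frac{1}{2} = f(z).
F(-3/2) = - \frac{147}{128}; F(-3) = -111.
Integral = F(-3/2) - F(-3) = \frac{14061}{128}.

Antiderivative: F(z) = - \frac{z^{6}}{6} - \frac{4 z^{3}}{9} + \frac{z}{2}; value = \frac{14061}{128}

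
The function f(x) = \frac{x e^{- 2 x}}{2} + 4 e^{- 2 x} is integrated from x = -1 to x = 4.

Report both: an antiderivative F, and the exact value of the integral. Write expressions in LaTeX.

Antiderivative: F(x) = \frac{\left(- 2 x - 17\right) e^{- 2 x}}{8}; value = - \frac{25}{8 e^{8}} + \frac{15 e^{2}}{8}

f has the shape u'v + uv' for u = - \frac{x}{4} - \frac{17}{8} and v = e^{- 2 x} — it is the derivative of the product u*v.
F(x) = \frac{\left(- 2 x - 17\right) e^{- 2 x}}{8} is an antiderivative of f.
Check: d/dx[\frac{\left(- 2 x - 17\right) e^{- 2 x}}{8}] = \frac{\left(x + 8\right) e^{- 2 x}}{2}, which equals f(x).
F(4) = - \frac{25}{8 e^{8}}; F(-1) = - \frac{15 e^{2}}{8}.
Integral = F(4) - F(-1) = - \frac{25}{8 e^{8}} + \frac{15 e^{2}}{8}.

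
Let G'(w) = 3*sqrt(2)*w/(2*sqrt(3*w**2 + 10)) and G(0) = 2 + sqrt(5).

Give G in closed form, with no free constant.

G(w) = sqrt(3*w**2/2 + 5) + 2

G'(w) matches the chain-rule pattern g'(h)*h' with inner function h(w) = 3*w**2/2 + 5; substituting u = h(w) collapses the integral.
A general antiderivative is sqrt(3*w**2/2 + 5) + C.
The condition gives C = 2 + sqrt(5) - (sqrt(5)) = 2.
So G(w) = sqrt(3*w**2/2 + 5) + 2.
Check: d/dw[sqrt(3*w**2/2 + 5) + 2] = 3*sqrt(2)*w/(2*sqrt(3*w**2 + 10)) = G'(w).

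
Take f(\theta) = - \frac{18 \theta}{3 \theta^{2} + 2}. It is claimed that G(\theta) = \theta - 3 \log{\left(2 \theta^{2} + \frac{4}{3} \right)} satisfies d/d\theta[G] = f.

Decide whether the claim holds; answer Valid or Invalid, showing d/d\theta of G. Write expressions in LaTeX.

d/d\theta[G] = \frac{3 \theta^{2} - 18 \theta + 2}{3 \theta^{2} + 2}
d/d\theta[G] - f(\theta) = 1 != 0.

Invalid: d/d\theta[G] - f = 1, which is not 0.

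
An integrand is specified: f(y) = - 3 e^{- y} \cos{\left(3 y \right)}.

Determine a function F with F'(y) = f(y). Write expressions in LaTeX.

Whatever form F(y) takes, F'(y) = f(y) is non-negotiable.
Check: d/dy[\frac{3 \left(- 3 \sin{\left(3 y \right)} + \cos{\left(3 y \right)}\right) e^{- y}}{10}] = - 3 e^{- y} \cos{\left(3 y \right)} = f(y).

An antiderivative is F(y) = \frac{3 \left(- 3 \sin{\left(3 y \right)} + \cos{\left(3 y \right)}\right) e^{- y}}{10}.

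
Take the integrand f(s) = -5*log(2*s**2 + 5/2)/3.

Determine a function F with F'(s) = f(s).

An antiderivative is F(s) = 5*(-s*log(2*s**2 + 5/2) + 2*s - sqrt(5)*atan(2*sqrt(5)*s/5))/3.

A first test for any F(s): its s-derivative must equal f(s) identically.
Check: d/ds[5*(-s*log(2*s**2 + 5/2) + 2*s - sqrt(5)*atan(2*sqrt(5)*s/5))/3] = -5*log(2*s**2 + 5/2)/3 = f(s).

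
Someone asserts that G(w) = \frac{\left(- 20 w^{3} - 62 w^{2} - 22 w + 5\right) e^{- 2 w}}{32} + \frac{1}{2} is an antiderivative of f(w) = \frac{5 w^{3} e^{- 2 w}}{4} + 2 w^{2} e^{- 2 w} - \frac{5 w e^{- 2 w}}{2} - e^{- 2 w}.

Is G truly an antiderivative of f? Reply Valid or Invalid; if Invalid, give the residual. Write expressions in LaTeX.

Valid: G'(w) = f(w).

d/dw[G] = \frac{\left(5 w^{3} + 8 w^{2} - 10 w - 4\right) e^{- 2 w}}{4}
This equals f(w) exactly, so the claim holds.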